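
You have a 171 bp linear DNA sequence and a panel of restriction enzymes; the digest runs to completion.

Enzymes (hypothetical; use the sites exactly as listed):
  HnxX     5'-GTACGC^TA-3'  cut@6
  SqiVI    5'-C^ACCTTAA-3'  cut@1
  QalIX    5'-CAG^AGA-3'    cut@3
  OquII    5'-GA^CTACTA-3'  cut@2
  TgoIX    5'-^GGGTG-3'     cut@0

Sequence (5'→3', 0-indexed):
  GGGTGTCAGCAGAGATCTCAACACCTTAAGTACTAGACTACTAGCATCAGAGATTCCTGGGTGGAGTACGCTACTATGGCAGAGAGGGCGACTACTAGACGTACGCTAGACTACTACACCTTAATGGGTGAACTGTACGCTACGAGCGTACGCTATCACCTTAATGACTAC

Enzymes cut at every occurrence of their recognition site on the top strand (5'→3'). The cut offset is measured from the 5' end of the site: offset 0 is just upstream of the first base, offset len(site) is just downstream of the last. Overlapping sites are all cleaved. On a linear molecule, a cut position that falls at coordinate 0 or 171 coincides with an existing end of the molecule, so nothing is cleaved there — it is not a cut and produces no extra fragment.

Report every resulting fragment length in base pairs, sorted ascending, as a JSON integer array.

Site scan:
  HnxX GTACGCTA/6: at [65, 100, 134, 147] ⇒ [71, 106, 140, 153]
  SqiVI CACCTTAA/1: at [21, 116, 156] ⇒ [22, 117, 157]
  QalIX CAGAGA/3: at [9, 47, 79] ⇒ [12, 50, 82]
  OquII GACTACTA/2: at [35, 89, 108] ⇒ [37, 91, 110]
  TgoIX GGGTG/0: at [0, 58, 125] ⇒ [58, 125] (position 0 is a terminus of the linear molecule — no cut)

Pooled cuts: [12, 22, 37, 50, 58, 71, 82, 91, 106, 110, 117, 125, 140, 153, 157]

Fragment lengths:
  [0,12): 12 bp
  [12,22): 10 bp
  [22,37): 15 bp
  [37,50): 13 bp
  [50,58): 8 bp
  [58,71): 13 bp
  [71,82): 11 bp
  [82,91): 9 bp
  [91,106): 15 bp
  [106,110): 4 bp
  [110,117): 7 bp
  [117,125): 8 bp
  [125,140): 15 bp
  [140,153): 13 bp
  [153,157): 4 bp
  [157,171): 14 bp

[4,4,7,8,8,9,10,11,12,13,13,13,14,15,15,15]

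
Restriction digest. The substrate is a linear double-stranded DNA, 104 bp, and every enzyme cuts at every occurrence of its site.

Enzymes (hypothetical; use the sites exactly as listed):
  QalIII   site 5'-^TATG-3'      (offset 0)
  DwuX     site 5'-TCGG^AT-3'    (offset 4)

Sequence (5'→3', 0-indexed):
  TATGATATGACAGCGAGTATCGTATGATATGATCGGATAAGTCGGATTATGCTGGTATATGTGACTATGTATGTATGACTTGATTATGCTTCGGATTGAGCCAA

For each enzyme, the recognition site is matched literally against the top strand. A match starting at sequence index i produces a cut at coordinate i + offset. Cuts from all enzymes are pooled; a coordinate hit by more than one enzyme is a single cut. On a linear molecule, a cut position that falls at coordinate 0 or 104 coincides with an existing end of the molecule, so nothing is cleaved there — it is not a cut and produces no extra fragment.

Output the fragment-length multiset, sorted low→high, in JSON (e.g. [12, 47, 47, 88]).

Per-enzyme occurrences:
  QalIII (TATG, off=0): starts [0, 5, 22, 27, 47, 57, 65, 69, 73, 84] → cuts [5, 22, 27, 47, 57, 65, 69, 73, 84] (position 0 is a terminus of the linear molecule — no cut)
  DwuX (TCGGAT, off=4): starts [32, 41, 90] → cuts [36, 45, 94]

Pooled cuts: [5, 22, 27, 36, 45, 47, 57, 65, 69, 73, 84, 94]

Fragment lengths:
  [0,5): 5 bp
  [5,22): 17 bp
  [22,27): 5 bp
  [27,36): 9 bp
  [36,45): 9 bp
  [45,47): 2 bp
  [47,57): 10 bp
  [57,65): 8 bp
  [65,69): 4 bp
  [69,73): 4 bp
  [73,84): 11 bp
  [84,94): 10 bp
  [94,104): 10 bp

[2,4,4,5,5,8,9,9,10,10,10,11,17]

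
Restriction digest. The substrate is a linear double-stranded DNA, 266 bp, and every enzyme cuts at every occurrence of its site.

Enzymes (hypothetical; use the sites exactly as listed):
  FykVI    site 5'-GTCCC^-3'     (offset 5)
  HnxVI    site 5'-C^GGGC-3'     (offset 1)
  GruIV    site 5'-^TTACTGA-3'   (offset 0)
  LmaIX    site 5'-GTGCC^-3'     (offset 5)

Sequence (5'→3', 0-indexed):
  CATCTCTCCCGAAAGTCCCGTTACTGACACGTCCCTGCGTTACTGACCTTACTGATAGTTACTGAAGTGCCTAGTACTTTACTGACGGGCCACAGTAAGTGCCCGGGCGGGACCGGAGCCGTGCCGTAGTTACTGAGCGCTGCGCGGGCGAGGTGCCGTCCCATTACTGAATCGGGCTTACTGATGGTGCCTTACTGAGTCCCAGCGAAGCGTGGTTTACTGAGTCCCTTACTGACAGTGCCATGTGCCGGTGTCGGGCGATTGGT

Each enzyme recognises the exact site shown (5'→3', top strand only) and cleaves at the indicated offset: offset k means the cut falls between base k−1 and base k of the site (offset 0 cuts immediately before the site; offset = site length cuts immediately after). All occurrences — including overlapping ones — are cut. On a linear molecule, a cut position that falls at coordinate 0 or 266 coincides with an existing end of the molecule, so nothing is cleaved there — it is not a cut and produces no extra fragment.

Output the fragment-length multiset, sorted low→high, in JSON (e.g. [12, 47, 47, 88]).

[1,1,1,4,4,4,5,6,7,7,8,9,10,10,11,12,12,12,13,13,14,14,15,16,17,19,21]

Per-enzyme occurrences:
  FykVI (GTCCC, off=5): starts [14, 30, 157, 198, 223] → cuts [19, 35, 162, 203, 228]
  HnxVI (CGGGC, off=1): starts [85, 103, 144, 172, 254] → cuts [86, 104, 145, 173, 255]
  GruIV (TTACTGA, off=0): starts [20, 39, 48, 58, 78, 129, 163, 177, 191, 216, 228] → cuts [20, 39, 48, 58, 78, 129, 163, 177, 191, 216, 228]
  LmaIX (GTGCC, off=5): starts [66, 98, 120, 152, 186, 237, 244] → cuts [71, 103, 125, 157, 191, 242, 249]

All cut coordinates (distinct, sorted): [19, 20, 35, 39, 48, 58, 71, 78, 86, 103, 104, 125, 129, 145, 157, 162, 163, 173, 177, 191, 203, 216, 228, 242, 249, 255]

Fragments:
  [0,19): 19 bp
  [19,20): 1 bp
  [20,35): 15 bp
  [35,39): 4 bp
  [39,48): 9 bp
  [48,58): 10 bp
  [58,71): 13 bp
  [71,78): 7 bp
  [78,86): 8 bp
  [86,103): 17 bp
  [103,104): 1 bp
  [104,125): 21 bp
  [125,129): 4 bp
  [129,145): 16 bp
  [145,157): 12 bp
  [157,162): 5 bp
  [162,163): 1 bp
  [163,173): 10 bp
  [173,177): 4 bp
  [177,191): 14 bp
  [191,203): 12 bp
  [203,216): 13 bp
  [216,228): 12 bp
  [228,242): 14 bp
  [242,249): 7 bp
  [249,255): 6 bp
  [255,266): 11 bp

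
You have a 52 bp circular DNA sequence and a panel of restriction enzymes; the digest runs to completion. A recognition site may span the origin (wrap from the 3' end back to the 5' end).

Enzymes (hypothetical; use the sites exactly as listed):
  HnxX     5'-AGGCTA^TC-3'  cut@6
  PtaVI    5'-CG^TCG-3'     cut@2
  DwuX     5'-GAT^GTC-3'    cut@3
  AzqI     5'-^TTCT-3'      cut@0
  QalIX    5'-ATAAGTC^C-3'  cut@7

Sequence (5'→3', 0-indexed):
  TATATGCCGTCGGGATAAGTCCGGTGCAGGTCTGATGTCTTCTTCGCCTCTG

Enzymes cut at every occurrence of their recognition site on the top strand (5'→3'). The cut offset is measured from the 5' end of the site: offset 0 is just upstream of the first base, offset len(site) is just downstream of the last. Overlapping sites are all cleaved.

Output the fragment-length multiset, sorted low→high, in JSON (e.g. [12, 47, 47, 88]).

[3,12,15,22]

Site scan:
  HnxX (AGGCTATC, off=6): no sites
  PtaVI (CGTCG, off=2): starts [7] → cuts [9]
  DwuX (GATGTC, off=3): starts [33] → cuts [36]
  AzqI (TTCT, off=0): starts [39] → cuts [39]
  QalIX (ATAAGTCC, off=7): starts [14] → cuts [21]

Pooled cuts: [9, 21, 36, 39]

Fragments:
  9→21: 12 bp
  21→36: 15 bp
  36→39: 3 bp
  39→9 (wrap): 52-39+9 = 22 bp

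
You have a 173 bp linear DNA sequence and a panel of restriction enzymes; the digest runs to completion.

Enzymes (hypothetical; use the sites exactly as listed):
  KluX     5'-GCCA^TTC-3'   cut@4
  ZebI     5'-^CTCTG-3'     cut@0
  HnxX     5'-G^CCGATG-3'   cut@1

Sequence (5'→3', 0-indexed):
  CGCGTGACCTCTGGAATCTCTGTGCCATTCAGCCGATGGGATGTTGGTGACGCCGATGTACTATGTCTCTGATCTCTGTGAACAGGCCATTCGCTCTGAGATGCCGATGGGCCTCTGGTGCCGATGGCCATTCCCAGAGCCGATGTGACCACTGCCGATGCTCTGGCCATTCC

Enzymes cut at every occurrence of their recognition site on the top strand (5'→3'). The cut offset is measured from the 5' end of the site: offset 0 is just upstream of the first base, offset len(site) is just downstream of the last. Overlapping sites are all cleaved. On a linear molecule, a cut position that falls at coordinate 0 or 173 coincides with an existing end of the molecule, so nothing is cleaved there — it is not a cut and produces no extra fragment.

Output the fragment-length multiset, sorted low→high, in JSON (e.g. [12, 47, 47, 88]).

Scan for sites:
  KluX GCCATTC/4: at [23, 85, 126, 165] ⇒ [27, 89, 130, 169]
  ZebI CTCTG/0: at [8, 17, 66, 73, 93, 112, 160] ⇒ [8, 17, 66, 73, 93, 112, 160]
  HnxX GCCGATG/1: at [31, 51, 102, 119, 138, 153] ⇒ [32, 52, 103, 120, 139, 154]

All cut coordinates (distinct, sorted): [8, 17, 27, 32, 52, 66, 73, 89, 93, 103, 112, 120, 130, 139, 154, 160, 169]

Fragments:
  [0,8): 8 bp
  [8,17): 9 bp
  [17,27): 10 bp
  [27,32): 5 bp
  [32,52): 20 bp
  [52,66): 14 bp
  [66,73): 7 bp
  [73,89): 16 bp
  [89,93): 4 bp
  [93,103): 10 bp
  [103,112): 9 bp
  [112,120): 8 bp
  [120,130): 10 bp
  [130,139): 9 bp
  [139,154): 15 bp
  [154,160): 6 bp
  [160,169): 9 bp
  [169,173): 4 bp

[4,4,5,6,7,8,8,9,9,9,9,10,10,10,14,15,16,20]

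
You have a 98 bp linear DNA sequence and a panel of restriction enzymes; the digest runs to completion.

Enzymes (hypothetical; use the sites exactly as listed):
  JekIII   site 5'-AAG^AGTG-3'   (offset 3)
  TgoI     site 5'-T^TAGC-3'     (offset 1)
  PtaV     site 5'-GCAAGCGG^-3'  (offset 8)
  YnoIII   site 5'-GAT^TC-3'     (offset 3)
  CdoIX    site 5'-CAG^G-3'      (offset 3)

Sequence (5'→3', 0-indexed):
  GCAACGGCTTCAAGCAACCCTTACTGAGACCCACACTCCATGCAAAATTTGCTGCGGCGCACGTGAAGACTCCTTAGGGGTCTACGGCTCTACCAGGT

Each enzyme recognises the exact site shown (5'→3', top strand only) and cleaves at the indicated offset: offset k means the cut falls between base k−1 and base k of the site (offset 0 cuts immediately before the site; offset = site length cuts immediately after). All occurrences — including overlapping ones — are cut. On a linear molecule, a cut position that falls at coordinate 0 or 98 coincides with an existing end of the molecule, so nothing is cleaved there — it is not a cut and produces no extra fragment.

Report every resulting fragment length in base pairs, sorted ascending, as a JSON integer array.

Per-enzyme occurrences:
  JekIII (AAGAGTG, off=3): no sites
  TgoI (TTAGC, off=1): no sites
  PtaV (GCAAGCGG, off=8): no sites
  YnoIII (GATTC, off=3): no sites
  CdoIX CAGG/3: at [93] ⇒ [96]

All cut coordinates (distinct, sorted): [96]

Fragments:
  [0,96): 96 bp
  [96,98): 2 bp

[2,96]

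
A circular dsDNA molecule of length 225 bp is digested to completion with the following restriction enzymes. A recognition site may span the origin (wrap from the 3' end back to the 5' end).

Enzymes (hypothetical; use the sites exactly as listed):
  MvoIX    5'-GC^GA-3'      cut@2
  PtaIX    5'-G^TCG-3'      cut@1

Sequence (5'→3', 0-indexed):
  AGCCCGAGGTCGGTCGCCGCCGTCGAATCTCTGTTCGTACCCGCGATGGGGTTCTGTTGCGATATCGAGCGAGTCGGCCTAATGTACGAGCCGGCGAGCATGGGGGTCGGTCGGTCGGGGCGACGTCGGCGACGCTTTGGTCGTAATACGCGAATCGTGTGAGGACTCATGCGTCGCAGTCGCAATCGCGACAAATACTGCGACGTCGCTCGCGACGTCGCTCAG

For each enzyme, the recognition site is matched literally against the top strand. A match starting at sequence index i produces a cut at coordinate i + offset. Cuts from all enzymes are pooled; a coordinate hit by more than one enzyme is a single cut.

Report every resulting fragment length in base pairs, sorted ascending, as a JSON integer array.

Per-enzyme occurrences:
  MvoIX (GCGA, off=2): starts [42, 58, 68, 93, 119, 128, 149, 187, 199, 211] → cuts [44, 60, 70, 95, 121, 130, 151, 189, 201, 213]
  PtaIX (GTCG, off=1): starts [8, 12, 21, 72, 105, 109, 113, 124, 139, 172, 178, 204, 216] → cuts [9, 13, 22, 73, 106, 110, 114, 125, 140, 173, 179, 205, 217]

Pooled cuts: [9, 13, 22, 44, 60, 70, 73, 95, 106, 110, 114, 121, 125, 130, 140, 151, 173, 179, 189, 201, 205, 213, 217]

Fragment lengths:
  9→13: 4 bp
  13→22: 9 bp
  22→44: 22 bp
  44→60: 16 bp
  60→70: 10 bp
  70→73: 3 bp
  73→95: 22 bp
  95→106: 11 bp
  106→110: 4 bp
  110→114: 4 bp
  114→121: 7 bp
  121→125: 4 bp
  125→130: 5 bp
  130→140: 10 bp
  140→151: 11 bp
  151→173: 22 bp
  173→179: 6 bp
  179→189: 10 bp
  189→201: 12 bp
  201→205: 4 bp
  205→213: 8 bp
  213→217: 4 bp
  217→9 (wrap): 225-217+9 = 17 bp

[3,4,4,4,4,4,4,5,6,7,8,9,10,10,10,11,11,12,16,17,22,22,22]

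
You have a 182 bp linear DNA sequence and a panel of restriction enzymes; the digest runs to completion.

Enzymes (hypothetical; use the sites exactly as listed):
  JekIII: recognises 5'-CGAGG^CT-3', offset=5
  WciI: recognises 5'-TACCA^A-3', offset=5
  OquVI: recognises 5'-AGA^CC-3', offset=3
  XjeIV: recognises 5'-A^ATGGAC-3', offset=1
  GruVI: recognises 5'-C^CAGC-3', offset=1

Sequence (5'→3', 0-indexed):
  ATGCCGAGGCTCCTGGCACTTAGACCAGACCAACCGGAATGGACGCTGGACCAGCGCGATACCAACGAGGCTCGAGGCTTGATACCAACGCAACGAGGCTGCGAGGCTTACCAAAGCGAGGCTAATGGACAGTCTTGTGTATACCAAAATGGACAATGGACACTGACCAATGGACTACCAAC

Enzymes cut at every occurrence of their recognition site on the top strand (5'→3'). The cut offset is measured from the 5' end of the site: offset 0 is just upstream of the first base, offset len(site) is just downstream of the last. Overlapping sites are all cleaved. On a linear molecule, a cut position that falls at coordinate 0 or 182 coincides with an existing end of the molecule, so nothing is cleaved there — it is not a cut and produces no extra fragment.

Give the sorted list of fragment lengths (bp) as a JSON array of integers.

[2,2,3,5,6,7,7,7,8,8,9,9,10,11,11,13,13,14,15,22]

Scan for sites:
  JekIII CGAGGCT/5: at [4, 65, 72, 93, 101, 116] ⇒ [9, 70, 77, 98, 106, 121]
  WciI TACCAA/5: at [59, 82, 108, 141, 175] ⇒ [64, 87, 113, 146, 180]
  OquVI AGACC/3: at [21, 26] ⇒ [24, 29]
  XjeIV AATGGAC/1: at [37, 123, 147, 154, 168] ⇒ [38, 124, 148, 155, 169]
  GruVI CCAGC/1: at [50] ⇒ [51]

All cut coordinates (distinct, sorted): [9, 24, 29, 38, 51, 64, 70, 77, 87, 98, 106, 113, 121, 124, 146, 148, 155, 169, 180]

Fragment lengths:
  [0,9): 9 bp
  [9,24): 15 bp
  [24,29): 5 bp
  [29,38): 9 bp
  [38,51): 13 bp
  [51,64): 13 bp
  [64,70): 6 bp
  [70,77): 7 bp
  [77,87): 10 bp
  [87,98): 11 bp
  [98,106): 8 bp
  [106,113): 7 bp
  [113,121): 8 bp
  [121,124): 3 bp
  [124,146): 22 bp
  [146,148): 2 bp
  [148,155): 7 bp
  [155,169): 14 bp
  [169,180): 11 bp
  [180,182): 2 bp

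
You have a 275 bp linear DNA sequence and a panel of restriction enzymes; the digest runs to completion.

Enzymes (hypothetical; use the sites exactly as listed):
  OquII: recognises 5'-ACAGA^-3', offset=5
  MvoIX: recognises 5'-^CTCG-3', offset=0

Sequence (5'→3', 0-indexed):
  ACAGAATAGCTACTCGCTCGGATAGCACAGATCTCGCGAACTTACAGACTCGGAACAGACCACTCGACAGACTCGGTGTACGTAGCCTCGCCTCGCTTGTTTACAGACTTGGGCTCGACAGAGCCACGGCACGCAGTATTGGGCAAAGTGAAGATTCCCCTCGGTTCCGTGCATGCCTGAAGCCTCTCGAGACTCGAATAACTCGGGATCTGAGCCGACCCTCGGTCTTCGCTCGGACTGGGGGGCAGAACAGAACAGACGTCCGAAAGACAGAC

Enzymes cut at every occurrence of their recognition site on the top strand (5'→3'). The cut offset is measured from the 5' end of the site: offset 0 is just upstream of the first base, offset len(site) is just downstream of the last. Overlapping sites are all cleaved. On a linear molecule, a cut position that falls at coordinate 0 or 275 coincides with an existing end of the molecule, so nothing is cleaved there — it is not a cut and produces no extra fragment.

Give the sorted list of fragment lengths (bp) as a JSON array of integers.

Scan for sites:
  OquII ACAGA/5: at [0, 26, 43, 54, 66, 102, 117, 249, 254, 269] ⇒ [5, 31, 48, 59, 71, 107, 122, 254, 259, 274]
  MvoIX CTCG/0: at [12, 16, 32, 48, 62, 71, 86, 91, 113, 159, 185, 192, 201, 220, 231] ⇒ [12, 16, 32, 48, 62, 71, 86, 91, 113, 159, 185, 192, 201, 220, 231]

Pooled cuts: [5, 12, 16, 31, 32, 48, 59, 62, 71, 86, 91, 107, 113, 122, 159, 185, 192, 201, 220, 231, 254, 259, 274]

Fragment lengths:
  [0,5): 5 bp
  [5,12): 7 bp
  [12,16): 4 bp
  [16,31): 15 bp
  [31,32): 1 bp
  [32,48): 16 bp
  [48,59): 11 bp
  [59,62): 3 bp
  [62,71): 9 bp
  [71,86): 15 bp
  [86,91): 5 bp
  [91,107): 16 bp
  [107,113): 6 bp
  [113,122): 9 bp
  [122,159): 37 bp
  [159,185): 26 bp
  [185,192): 7 bp
  [192,201): 9 bp
  [201,220): 19 bp
  [220,231): 11 bp
  [231,254): 23 bp
  [254,259): 5 bp
  [259,274): 15 bp
  [274,275): 1 bp

[1,1,3,4,5,5,5,6,7,7,9,9,9,11,11,15,15,15,16,16,19,23,26,37]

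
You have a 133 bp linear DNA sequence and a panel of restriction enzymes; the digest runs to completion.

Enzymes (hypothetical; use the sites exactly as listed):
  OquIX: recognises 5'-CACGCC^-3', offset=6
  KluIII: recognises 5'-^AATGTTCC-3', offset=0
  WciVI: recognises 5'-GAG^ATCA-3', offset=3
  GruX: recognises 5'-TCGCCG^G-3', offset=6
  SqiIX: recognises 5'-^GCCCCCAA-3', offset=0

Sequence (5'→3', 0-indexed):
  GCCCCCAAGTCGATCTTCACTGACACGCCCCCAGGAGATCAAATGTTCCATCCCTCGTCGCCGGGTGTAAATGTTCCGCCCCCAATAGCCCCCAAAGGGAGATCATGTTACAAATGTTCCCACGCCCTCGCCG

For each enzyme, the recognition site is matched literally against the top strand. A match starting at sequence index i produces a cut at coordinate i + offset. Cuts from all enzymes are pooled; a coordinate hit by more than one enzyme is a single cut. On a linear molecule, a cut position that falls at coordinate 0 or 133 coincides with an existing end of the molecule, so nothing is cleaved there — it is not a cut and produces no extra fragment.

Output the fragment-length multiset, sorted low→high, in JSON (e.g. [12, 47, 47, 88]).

Site scan:
  OquIX (CACGCC, off=6): starts [23, 120] → cuts [29, 126]
  KluIII (AATGTTCC, off=0): starts [41, 69, 112] → cuts [41, 69, 112]
  WciVI (GAGATCA, off=3): starts [34, 98] → cuts [37, 101]
  GruX (TCGCCGG, off=6): starts [57] → cuts [63]
  SqiIX (GCCCCCAA, off=0): starts [0, 77, 87] → cuts [77, 87] (position 0 is a terminus of the linear molecule — no cut)

Pooled cuts: [29, 37, 41, 63, 69, 77, 87, 101, 112, 126]

Fragment lengths:
  [0,29): 29 bp
  [29,37): 8 bp
  [37,41): 4 bp
  [41,63): 22 bp
  [63,69): 6 bp
  [69,77): 8 bp
  [77,87): 10 bp
  [87,101): 14 bp
  [101,112): 11 bp
  [112,126): 14 bp
  [126,133): 7 bp

[4,6,7,8,8,10,11,14,14,22,29]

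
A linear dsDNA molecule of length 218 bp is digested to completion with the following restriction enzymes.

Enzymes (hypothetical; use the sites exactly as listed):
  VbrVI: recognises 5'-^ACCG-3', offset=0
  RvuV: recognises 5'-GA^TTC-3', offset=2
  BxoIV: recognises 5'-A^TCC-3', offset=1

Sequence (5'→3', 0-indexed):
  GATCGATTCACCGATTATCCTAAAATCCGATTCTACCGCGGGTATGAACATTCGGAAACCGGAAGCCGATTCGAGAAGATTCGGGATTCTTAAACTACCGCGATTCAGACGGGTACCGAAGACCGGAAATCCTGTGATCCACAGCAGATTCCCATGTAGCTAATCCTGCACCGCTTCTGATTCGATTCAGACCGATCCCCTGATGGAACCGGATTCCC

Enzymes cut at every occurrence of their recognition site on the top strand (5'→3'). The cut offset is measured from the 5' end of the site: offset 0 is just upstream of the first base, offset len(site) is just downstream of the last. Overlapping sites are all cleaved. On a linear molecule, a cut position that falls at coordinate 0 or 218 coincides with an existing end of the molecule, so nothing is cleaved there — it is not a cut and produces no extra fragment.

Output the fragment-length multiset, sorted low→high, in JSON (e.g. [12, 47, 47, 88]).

[3,4,5,5,5,5,5,6,6,6,7,7,7,8,8,8,8,10,10,11,11,11,12,12,15,23]

Site scan:
  VbrVI ACCG/0: at [9, 34, 57, 96, 114, 121, 169, 190, 207] ⇒ [9, 34, 57, 96, 114, 121, 169, 190, 207]
  RvuV GATTC/2: at [4, 28, 67, 77, 84, 101, 146, 178, 183, 211] ⇒ [6, 30, 69, 79, 86, 103, 148, 180, 185, 213]
  BxoIV ATCC/1: at [16, 24, 128, 136, 162, 194] ⇒ [17, 25, 129, 137, 163, 195]

Pooled cuts: [6, 9, 17, 25, 30, 34, 57, 69, 79, 86, 96, 103, 114, 121, 129, 137, 148, 163, 169, 180, 185, 190, 195, 207, 213]

Fragments:
  [0,6): 6 bp
  [6,9): 3 bp
  [9,17): 8 bp
  [17,25): 8 bp
  [25,30): 5 bp
  [30,34): 4 bp
  [34,57): 23 bp
  [57,69): 12 bp
  [69,79): 10 bp
  [79,86): 7 bp
  [86,96): 10 bp
  [96,103): 7 bp
  [103,114): 11 bp
  [114,121): 7 bp
  [121,129): 8 bp
  [129,137): 8 bp
  [137,148): 11 bp
  [148,163): 15 bp
  [163,169): 6 bp
  [169,180): 11 bp
  [180,185): 5 bp
  [185,190): 5 bp
  [190,195): 5 bp
  [195,207): 12 bp
  [207,213): 6 bp
  [213,218): 5 bp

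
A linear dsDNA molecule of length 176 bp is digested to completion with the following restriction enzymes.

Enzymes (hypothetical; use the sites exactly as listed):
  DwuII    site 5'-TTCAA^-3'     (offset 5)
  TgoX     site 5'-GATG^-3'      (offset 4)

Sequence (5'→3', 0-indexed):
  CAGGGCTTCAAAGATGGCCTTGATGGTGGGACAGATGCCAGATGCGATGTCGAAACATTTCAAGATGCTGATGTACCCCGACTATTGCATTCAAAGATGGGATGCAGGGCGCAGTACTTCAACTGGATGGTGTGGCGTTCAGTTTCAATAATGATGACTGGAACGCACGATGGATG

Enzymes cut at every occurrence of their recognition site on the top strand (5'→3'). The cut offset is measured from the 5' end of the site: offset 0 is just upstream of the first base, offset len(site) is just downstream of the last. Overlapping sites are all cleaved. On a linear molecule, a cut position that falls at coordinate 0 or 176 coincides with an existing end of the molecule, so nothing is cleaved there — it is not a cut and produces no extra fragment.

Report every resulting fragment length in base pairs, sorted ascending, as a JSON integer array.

Per-enzyme occurrences:
  DwuII (TTCAA, off=5): starts [6, 58, 89, 117, 143] → cuts [11, 63, 94, 122, 148]
  TgoX (GATG, off=4): starts [12, 21, 33, 40, 45, 63, 69, 95, 100, 125, 152, 168, 172] → cuts [16, 25, 37, 44, 49, 67, 73, 99, 104, 129, 156, 172] (position 176 is a terminus of the linear molecule — no cut)

Pooled cuts: [11, 16, 25, 37, 44, 49, 63, 67, 73, 94, 99, 104, 122, 129, 148, 156, 172]

Fragment lengths:
  [0,11): 11 bp
  [11,16): 5 bp
  [16,25): 9 bp
  [25,37): 12 bp
  [37,44): 7 bp
  [44,49): 5 bp
  [49,63): 14 bp
  [63,67): 4 bp
  [67,73): 6 bp
  [73,94): 21 bp
  [94,99): 5 bp
  [99,104): 5 bp
  [104,122): 18 bp
  [122,129): 7 bp
  [129,148): 19 bp
  [148,156): 8 bp
  [156,172): 16 bp
  [172,176): 4 bp

[4,4,5,5,5,5,6,7,7,8,9,11,12,14,16,18,19,21]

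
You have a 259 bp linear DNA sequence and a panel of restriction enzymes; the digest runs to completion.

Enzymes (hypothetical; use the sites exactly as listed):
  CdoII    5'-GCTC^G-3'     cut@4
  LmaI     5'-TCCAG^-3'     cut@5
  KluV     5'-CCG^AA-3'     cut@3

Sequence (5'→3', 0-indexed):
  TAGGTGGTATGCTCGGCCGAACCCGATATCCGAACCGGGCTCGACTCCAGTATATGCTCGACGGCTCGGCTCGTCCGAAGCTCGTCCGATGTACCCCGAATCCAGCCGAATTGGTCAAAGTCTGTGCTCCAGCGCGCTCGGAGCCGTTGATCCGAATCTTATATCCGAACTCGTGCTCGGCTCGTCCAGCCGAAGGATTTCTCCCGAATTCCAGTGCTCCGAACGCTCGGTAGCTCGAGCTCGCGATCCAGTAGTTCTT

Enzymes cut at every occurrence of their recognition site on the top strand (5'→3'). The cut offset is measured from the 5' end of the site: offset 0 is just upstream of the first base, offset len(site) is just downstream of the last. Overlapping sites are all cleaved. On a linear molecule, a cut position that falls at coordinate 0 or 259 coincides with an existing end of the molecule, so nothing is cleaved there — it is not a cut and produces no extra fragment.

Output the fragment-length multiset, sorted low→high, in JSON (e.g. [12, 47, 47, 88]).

Per-enzyme occurrences:
  CdoII GCTCG/4: at [10, 38, 55, 63, 68, 79, 135, 174, 179, 224, 232, 238] ⇒ [14, 42, 59, 67, 72, 83, 139, 178, 183, 228, 236, 242]
  LmaI TCCAG/5: at [45, 100, 127, 184, 209, 246] ⇒ [50, 105, 132, 189, 214, 251]
  KluV CCGAA/3: at [16, 29, 74, 95, 105, 151, 164, 189, 203, 218] ⇒ [19, 32, 77, 98, 108, 154, 167, 192, 206, 221]

All cut coordinates (distinct, sorted): [14, 19, 32, 42, 50, 59, 67, 72, 77, 83, 98, 105, 108, 132, 139, 154, 167, 178, 183, 189, 192, 206, 214, 221, 228, 236, 242, 251]

Fragment lengths:
  [0,14): 14 bp
  [14,19): 5 bp
  [19,32): 13 bp
  [32,42): 10 bp
  [42,50): 8 bp
  [50,59): 9 bp
  [59,67): 8 bp
  [67,72): 5 bp
  [72,77): 5 bp
  [77,83): 6 bp
  [83,98): 15 bp
  [98,105): 7 bp
  [105,108): 3 bp
  [108,132): 24 bp
  [132,139): 7 bp
  [139,154): 15 bp
  [154,167): 13 bp
  [167,178): 11 bp
  [178,183): 5 bp
  [183,189): 6 bp
  [189,192): 3 bp
  [192,206): 14 bp
  [206,214): 8 bp
  [214,221): 7 bp
  [221,228): 7 bp
  [228,236): 8 bp
  [236,242): 6 bp
  [242,251): 9 bp
  [251,259): 8 bp

[3,3,5,5,5,5,6,6,6,7,7,7,7,8,8,8,8,8,9,9,10,11,13,13,14,14,15,15,24]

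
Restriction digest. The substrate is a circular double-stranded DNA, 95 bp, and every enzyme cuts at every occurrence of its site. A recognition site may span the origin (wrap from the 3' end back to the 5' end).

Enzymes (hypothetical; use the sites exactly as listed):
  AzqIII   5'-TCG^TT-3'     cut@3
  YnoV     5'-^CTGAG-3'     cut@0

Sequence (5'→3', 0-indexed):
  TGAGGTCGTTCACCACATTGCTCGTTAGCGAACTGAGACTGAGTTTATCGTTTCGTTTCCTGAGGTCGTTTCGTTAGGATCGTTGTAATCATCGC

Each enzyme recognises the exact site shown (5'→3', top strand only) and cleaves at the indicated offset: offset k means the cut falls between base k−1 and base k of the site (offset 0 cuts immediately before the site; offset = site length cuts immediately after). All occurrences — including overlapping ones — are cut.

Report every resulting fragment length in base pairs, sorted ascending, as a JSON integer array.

[4,5,5,6,8,9,9,9,12,12,16]

Scan for sites:
  AzqIII TCGTT/3: at [5, 21, 47, 52, 65, 70, 79] ⇒ [8, 24, 50, 55, 68, 73, 82]
  YnoV CTGAG/0: at [32, 38, 59, 94] ⇒ [32, 38, 59, 94]

Pooled cuts: [8, 24, 32, 38, 50, 55, 59, 68, 73, 82, 94]

Fragment lengths:
  8→24: 16 bp
  24→32: 8 bp
  32→38: 6 bp
  38→50: 12 bp
  50→55: 5 bp
  55→59: 4 bp
  59→68: 9 bp
  68→73: 5 bp
  73→82: 9 bp
  82→94: 12 bp
  94→8 (wrap): 95-94+8 = 9 bp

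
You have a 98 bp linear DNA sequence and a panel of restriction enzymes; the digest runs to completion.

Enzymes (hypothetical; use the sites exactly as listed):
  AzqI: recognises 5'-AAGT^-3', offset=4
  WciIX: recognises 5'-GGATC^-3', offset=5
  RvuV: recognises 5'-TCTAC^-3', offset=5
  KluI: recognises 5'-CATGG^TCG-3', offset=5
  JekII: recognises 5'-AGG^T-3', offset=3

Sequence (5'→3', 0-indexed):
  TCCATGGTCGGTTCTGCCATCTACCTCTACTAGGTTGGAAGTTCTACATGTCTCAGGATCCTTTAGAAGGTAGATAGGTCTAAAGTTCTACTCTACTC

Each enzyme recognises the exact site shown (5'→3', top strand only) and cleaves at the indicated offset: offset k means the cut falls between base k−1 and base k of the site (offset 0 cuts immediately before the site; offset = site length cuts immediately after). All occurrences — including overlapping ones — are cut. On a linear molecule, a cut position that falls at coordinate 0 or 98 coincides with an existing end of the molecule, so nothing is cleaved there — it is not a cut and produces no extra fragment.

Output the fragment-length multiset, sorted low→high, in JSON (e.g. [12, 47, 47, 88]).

Scan for sites:
  AzqI AAGT/4: at [38, 82] ⇒ [42, 86]
  WciIX GGATC/5: at [55] ⇒ [60]
  RvuV TCTAC/5: at [19, 25, 42, 86, 91] ⇒ [24, 30, 47, 91, 96]
  KluI CATGGTCG/5: at [2] ⇒ [7]
  JekII AGGT/3: at [31, 67, 75] ⇒ [34, 70, 78]

All cut coordinates (distinct, sorted): [7, 24, 30, 34, 42, 47, 60, 70, 78, 86, 91, 96]

Fragment lengths:
  [0,7): 7 bp
  [7,24): 17 bp
  [24,30): 6 bp
  [30,34): 4 bp
  [34,42): 8 bp
  [42,47): 5 bp
  [47,60): 13 bp
  [60,70): 10 bp
  [70,78): 8 bp
  [78,86): 8 bp
  [86,91): 5 bp
  [91,96): 5 bp
  [96,98): 2 bp

[2,4,5,5,5,6,7,8,8,8,10,13,17]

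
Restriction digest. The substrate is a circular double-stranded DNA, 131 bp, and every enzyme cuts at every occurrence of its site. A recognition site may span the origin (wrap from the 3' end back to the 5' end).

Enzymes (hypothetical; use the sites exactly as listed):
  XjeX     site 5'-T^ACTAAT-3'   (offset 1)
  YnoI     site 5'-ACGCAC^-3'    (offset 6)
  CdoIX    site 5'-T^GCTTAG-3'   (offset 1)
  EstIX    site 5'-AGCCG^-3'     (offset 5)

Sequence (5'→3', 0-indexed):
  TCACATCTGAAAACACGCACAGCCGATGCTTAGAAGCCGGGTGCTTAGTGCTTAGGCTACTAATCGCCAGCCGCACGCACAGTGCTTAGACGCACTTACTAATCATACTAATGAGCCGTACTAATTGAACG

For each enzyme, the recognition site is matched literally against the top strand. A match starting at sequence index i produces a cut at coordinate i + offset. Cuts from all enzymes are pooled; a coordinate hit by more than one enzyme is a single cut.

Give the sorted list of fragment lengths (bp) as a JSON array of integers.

Scan for sites:
  XjeX (TACTAAT, off=1): starts [57, 96, 105, 118] → cuts [58, 97, 106, 119]
  YnoI (ACGCAC, off=6): starts [14, 74, 89] → cuts [20, 80, 95]
  CdoIX (TGCTTAG, off=1): starts [26, 41, 48, 82] → cuts [27, 42, 49, 83]
  EstIX (AGCCG, off=5): starts [20, 34, 68, 113] → cuts [25, 39, 73, 118]

All cut coordinates (distinct, sorted): [20, 25, 27, 39, 42, 49, 58, 73, 80, 83, 95, 97, 106, 118, 119]

Fragments:
  20→25: 5 bp
  25→27: 2 bp
  27→39: 12 bp
  39→42: 3 bp
  42→49: 7 bp
  49→58: 9 bp
  58→73: 15 bp
  73→80: 7 bp
  80→83: 3 bp
  83→95: 12 bp
  95→97: 2 bp
  97→106: 9 bp
  106→118: 12 bp
  118→119: 1 bp
  119→20 (wrap): 131-119+20 = 32 bp

[1,2,2,3,3,5,7,7,9,9,12,12,12,15,32]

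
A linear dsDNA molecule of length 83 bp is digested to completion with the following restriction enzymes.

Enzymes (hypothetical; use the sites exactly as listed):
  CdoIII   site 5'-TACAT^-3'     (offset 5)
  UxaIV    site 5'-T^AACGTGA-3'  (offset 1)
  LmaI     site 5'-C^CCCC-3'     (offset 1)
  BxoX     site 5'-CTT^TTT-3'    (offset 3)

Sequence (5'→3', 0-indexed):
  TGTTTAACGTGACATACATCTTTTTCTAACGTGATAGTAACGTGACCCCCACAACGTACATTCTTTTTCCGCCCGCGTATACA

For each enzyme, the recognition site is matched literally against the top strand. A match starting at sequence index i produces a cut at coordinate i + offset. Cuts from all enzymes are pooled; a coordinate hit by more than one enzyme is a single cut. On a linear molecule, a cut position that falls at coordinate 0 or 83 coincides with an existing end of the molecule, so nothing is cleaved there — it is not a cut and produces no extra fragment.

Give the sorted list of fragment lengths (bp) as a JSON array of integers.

[3,4,5,5,8,11,14,15,18]

Site scan:
  CdoIII TACAT/5: at [14, 56] ⇒ [19, 61]
  UxaIV TAACGTGA/1: at [4, 26, 37] ⇒ [5, 27, 38]
  LmaI CCCCC/1: at [45] ⇒ [46]
  BxoX CTTTTT/3: at [19, 62] ⇒ [22, 65]

All cut coordinates (distinct, sorted): [5, 19, 22, 27, 38, 46, 61, 65]

Fragment lengths:
  [0,5): 5 bp
  [5,19): 14 bp
  [19,22): 3 bp
  [22,27): 5 bp
  [27,38): 11 bp
  [38,46): 8 bp
  [46,61): 15 bp
  [61,65): 4 bp
  [65,83): 18 bp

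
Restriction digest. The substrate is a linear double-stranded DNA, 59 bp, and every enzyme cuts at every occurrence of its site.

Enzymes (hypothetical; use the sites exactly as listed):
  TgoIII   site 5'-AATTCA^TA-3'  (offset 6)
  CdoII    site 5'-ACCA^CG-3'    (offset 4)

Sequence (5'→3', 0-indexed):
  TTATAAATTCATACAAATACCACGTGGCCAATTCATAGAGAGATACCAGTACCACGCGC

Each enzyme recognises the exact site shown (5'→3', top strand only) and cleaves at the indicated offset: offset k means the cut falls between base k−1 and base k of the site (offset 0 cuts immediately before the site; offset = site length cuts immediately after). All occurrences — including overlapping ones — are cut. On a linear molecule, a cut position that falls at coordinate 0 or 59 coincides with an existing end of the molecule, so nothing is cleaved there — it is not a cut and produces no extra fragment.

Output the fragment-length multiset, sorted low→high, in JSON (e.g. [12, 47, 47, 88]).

Per-enzyme occurrences:
  TgoIII AATTCATA/6: at [5, 29] ⇒ [11, 35]
  CdoII ACCACG/4: at [18, 50] ⇒ [22, 54]

All cut coordinates (distinct, sorted): [11, 22, 35, 54]

Fragment lengths:
  [0,11): 11 bp
  [11,22): 11 bp
  [22,35): 13 bp
  [35,54): 19 bp
  [54,59): 5 bp

[5,11,11,13,19]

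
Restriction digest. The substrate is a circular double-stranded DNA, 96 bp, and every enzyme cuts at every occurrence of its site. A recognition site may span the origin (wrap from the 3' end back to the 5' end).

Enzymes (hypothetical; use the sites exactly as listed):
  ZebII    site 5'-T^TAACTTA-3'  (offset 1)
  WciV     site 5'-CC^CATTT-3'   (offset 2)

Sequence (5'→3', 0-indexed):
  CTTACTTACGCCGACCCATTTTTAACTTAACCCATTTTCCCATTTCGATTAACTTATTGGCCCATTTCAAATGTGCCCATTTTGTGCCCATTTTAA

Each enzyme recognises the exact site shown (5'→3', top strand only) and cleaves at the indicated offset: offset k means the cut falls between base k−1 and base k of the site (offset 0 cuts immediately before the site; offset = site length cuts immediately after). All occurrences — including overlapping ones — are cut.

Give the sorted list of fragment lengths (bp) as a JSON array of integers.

Per-enzyme occurrences:
  ZebII TTAACTTA/1: at [21, 48, 92] ⇒ [22, 49, 93]
  WciV CCCATTT/2: at [14, 30, 38, 60, 75, 86] ⇒ [16, 32, 40, 62, 77, 88]

All cut coordinates (distinct, sorted): [16, 22, 32, 40, 49, 62, 77, 88, 93]

Fragments:
  16→22: 6 bp
  22→32: 10 bp
  32→40: 8 bp
  40→49: 9 bp
  49→62: 13 bp
  62→77: 15 bp
  77→88: 11 bp
  88→93: 5 bp
  93→16 (wrap): 96-93+16 = 19 bp

[5,6,8,9,10,11,13,15,19]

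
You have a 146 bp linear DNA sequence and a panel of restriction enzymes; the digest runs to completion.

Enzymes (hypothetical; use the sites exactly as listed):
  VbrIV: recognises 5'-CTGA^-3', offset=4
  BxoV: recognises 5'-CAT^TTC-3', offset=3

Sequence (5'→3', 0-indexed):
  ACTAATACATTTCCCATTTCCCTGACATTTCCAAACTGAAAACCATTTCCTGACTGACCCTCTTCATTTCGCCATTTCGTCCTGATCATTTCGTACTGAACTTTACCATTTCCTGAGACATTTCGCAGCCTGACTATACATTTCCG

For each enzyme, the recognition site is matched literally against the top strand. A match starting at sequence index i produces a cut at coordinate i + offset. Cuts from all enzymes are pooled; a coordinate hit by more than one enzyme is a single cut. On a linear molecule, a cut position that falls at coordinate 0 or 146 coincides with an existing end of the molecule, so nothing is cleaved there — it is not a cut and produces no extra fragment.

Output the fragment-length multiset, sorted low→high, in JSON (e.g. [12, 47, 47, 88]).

[3,4,4,5,5,7,7,7,7,8,8,8,10,10,10,10,10,11,12]

Scan for sites:
  VbrIV (CTGA, off=4): starts [21, 35, 49, 53, 81, 95, 112, 129] → cuts [25, 39, 53, 57, 85, 99, 116, 133]
  BxoV (CATTTC, off=3): starts [7, 14, 25, 43, 64, 72, 86, 106, 118, 138] → cuts [10, 17, 28, 46, 67, 75, 89, 109, 121, 141]

All cut coordinates (distinct, sorted): [10, 17, 25, 28, 39, 46, 53, 57, 67, 75, 85, 89, 99, 109, 116, 121, 133, 141]

Fragment lengths:
  [0,10): 10 bp
  [10,17): 7 bp
  [17,25): 8 bp
  [25,28): 3 bp
  [28,39): 11 bp
  [39,46): 7 bp
  [46,53): 7 bp
  [53,57): 4 bp
  [57,67): 10 bp
  [67,75): 8 bp
  [75,85): 10 bp
  [85,89): 4 bp
  [89,99): 10 bp
  [99,109): 10 bp
  [109,116): 7 bp
  [116,121): 5 bp
  [121,133): 12 bp
  [133,141): 8 bp
  [141,146): 5 bp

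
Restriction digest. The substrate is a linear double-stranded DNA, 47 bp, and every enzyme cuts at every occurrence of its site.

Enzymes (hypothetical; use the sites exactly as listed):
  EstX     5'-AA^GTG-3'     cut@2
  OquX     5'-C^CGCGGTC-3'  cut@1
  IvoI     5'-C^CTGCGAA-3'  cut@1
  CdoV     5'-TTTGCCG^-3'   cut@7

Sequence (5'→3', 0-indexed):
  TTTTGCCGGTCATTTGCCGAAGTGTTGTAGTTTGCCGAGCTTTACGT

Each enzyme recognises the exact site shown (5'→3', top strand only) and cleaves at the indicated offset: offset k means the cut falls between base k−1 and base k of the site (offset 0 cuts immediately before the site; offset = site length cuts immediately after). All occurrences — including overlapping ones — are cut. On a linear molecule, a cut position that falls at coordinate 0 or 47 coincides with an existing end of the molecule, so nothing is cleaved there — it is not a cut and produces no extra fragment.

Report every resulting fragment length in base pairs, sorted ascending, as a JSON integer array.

Site scan:
  EstX AAGTG/2: at [19] ⇒ [21]
  OquX (CCGCGGTC, off=1): no sites
  IvoI (CCTGCGAA, off=1): no sites
  CdoV TTTGCCG/7: at [1, 12, 30] ⇒ [8, 19, 37]

All cut coordinates (distinct, sorted): [8, 19, 21, 37]

Fragment lengths:
  [0,8): 8 bp
  [8,19): 11 bp
  [19,21): 2 bp
  [21,37): 16 bp
  [37,47): 10 bp

[2,8,10,11,16]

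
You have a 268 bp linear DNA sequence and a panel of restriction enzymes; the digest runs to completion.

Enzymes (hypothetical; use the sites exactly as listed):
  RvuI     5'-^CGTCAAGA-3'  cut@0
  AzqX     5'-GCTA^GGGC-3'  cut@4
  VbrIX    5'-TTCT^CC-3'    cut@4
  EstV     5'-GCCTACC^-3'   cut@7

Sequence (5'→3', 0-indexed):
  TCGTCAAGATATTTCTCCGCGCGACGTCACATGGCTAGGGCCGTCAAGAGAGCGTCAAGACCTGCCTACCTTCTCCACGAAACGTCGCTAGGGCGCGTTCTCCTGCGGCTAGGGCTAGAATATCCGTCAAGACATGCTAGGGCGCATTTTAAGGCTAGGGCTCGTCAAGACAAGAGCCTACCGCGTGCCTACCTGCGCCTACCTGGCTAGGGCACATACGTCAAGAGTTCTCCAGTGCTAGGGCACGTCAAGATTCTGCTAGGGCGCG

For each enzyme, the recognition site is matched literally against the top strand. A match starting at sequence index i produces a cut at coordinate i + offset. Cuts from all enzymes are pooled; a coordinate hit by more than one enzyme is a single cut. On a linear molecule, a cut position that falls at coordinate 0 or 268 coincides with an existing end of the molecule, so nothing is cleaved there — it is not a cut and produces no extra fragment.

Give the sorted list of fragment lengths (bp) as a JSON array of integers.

[1,4,4,5,5,6,7,9,9,10,10,11,11,11,13,13,15,15,16,16,18,18,20,21]

Scan for sites:
  RvuI (CGTCAAGA, off=0): starts [1, 41, 52, 124, 162, 218, 245] → cuts [1, 41, 52, 124, 162, 218, 245]
  AzqX (GCTAGGGC, off=4): starts [33, 86, 107, 135, 153, 205, 236, 257] → cuts [37, 90, 111, 139, 157, 209, 240, 261]
  VbrIX (TTCTCC, off=4): starts [12, 70, 97, 227] → cuts [16, 74, 101, 231]
  EstV (GCCTACC, off=7): starts [63, 175, 186, 196] → cuts [70, 182, 193, 203]

All cut coordinates (distinct, sorted): [1, 16, 37, 41, 52, 70, 74, 90, 101, 111, 124, 139, 157, 162, 182, 193, 203, 209, 218, 231, 240, 245, 261]

Fragments:
  [0,1): 1 bp
  [1,16): 15 bp
  [16,37): 21 bp
  [37,41): 4 bp
  [41,52): 11 bp
  [52,70): 18 bp
  [70,74): 4 bp
  [74,90): 16 bp
  [90,101): 11 bp
  [101,111): 10 bp
  [111,124): 13 bp
  [124,139): 15 bp
  [139,157): 18 bp
  [157,162): 5 bp
  [162,182): 20 bp
  [182,193): 11 bp
  [193,203): 10 bp
  [203,209): 6 bp
  [209,218): 9 bp
  [218,231): 13 bp
  [231,240): 9 bp
  [240,245): 5 bp
  [245,261): 16 bp
  [261,268): 7 bp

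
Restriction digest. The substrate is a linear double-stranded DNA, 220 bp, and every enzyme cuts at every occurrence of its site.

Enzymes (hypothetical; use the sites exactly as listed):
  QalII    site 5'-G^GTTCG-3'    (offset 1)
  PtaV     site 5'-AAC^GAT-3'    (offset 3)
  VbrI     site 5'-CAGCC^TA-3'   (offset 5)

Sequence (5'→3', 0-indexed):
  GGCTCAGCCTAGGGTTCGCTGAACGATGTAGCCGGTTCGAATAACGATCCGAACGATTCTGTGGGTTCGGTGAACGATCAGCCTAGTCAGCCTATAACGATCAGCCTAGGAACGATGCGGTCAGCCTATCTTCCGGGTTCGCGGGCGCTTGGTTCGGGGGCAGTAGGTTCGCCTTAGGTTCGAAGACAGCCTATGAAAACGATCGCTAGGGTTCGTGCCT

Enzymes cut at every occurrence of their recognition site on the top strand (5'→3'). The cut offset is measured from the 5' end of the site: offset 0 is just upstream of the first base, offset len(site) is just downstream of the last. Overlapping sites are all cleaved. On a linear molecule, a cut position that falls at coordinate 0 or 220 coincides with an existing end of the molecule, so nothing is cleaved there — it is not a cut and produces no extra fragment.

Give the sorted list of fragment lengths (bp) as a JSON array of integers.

[4,6,7,8,8,9,9,9,9,10,10,10,10,10,11,11,11,11,13,14,15,15]

Site scan:
  QalII GGTTCG/1: at [12, 33, 63, 135, 150, 165, 176, 209] ⇒ [13, 34, 64, 136, 151, 166, 177, 210]
  PtaV AACGAT/3: at [21, 42, 51, 72, 95, 110, 197] ⇒ [24, 45, 54, 75, 98, 113, 200]
  VbrI CAGCCTA/5: at [4, 78, 87, 101, 121, 186] ⇒ [9, 83, 92, 106, 126, 191]

Pooled cuts: [9, 13, 24, 34, 45, 54, 64, 75, 83, 92, 98, 106, 113, 126, 136, 151, 166, 177, 191, 200, 210]

Fragments:
  [0,9): 9 bp
  [9,13): 4 bp
  [13,24): 11 bp
  [24,34): 10 bp
  [34,45): 11 bp
  [45,54): 9 bp
  [54,64): 10 bp
  [64,75): 11 bp
  [75,83): 8 bp
  [83,92): 9 bp
  [92,98): 6 bp
  [98,106): 8 bp
  [106,113): 7 bp
  [113,126): 13 bp
  [126,136): 10 bp
  [136,151): 15 bp
  [151,166): 15 bp
  [166,177): 11 bp
  [177,191): 14 bp
  [191,200): 9 bp
  [200,210): 10 bp
  [210,220): 10 bp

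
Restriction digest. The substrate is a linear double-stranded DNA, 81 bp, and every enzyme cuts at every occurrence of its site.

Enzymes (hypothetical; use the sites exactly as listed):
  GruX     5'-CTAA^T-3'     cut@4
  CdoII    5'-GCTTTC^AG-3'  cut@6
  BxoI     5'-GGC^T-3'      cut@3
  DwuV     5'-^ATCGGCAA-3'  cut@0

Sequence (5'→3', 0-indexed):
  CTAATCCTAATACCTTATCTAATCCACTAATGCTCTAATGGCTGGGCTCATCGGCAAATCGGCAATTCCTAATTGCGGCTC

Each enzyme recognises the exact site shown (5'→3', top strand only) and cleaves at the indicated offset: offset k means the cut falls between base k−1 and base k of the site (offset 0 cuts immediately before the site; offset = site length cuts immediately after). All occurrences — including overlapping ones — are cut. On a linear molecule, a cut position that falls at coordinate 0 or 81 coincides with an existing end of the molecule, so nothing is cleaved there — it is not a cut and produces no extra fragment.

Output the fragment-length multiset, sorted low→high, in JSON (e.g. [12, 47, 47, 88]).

[2,2,4,4,5,6,7,8,8,8,12,15]

Per-enzyme occurrences:
  GruX (CTAAT, off=4): starts [0, 6, 18, 26, 34, 68] → cuts [4, 10, 22, 30, 38, 72]
  CdoII (GCTTTCAG, off=6): no sites
  BxoI (GGCT, off=3): starts [39, 44, 76] → cuts [42, 47, 79]
  DwuV (ATCGGCAA, off=0): starts [49, 57] → cuts [49, 57]

Pooled cuts: [4, 10, 22, 30, 38, 42, 47, 49, 57, 72, 79]

Fragments:
  [0,4): 4 bp
  [4,10): 6 bp
  [10,22): 12 bp
  [22,30): 8 bp
  [30,38): 8 bp
  [38,42): 4 bp
  [42,47): 5 bp
  [47,49): 2 bp
  [49,57): 8 bp
  [57,72): 15 bp
  [72,79): 7 bp
  [79,81): 2 bp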